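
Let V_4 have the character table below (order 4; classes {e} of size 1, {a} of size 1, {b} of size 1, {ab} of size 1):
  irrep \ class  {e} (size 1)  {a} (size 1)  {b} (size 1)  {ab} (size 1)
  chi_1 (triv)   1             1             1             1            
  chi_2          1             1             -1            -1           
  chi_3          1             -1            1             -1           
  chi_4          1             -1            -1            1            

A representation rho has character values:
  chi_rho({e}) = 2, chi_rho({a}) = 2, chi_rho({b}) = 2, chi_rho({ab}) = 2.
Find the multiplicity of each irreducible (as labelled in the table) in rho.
Multiplicities: chi_1: 2, chi_2: 0, chi_3: 0, chi_4: 0.

Justification: Use <chi_rho, chi> = (1/|G|) sum_C |C| * chi_rho(C) * conj(chi(C)) with |G| = 4 for each irreducible chi in the table:
  <chi_rho, chi_1> = (1/4)[1*(2)*conj(1) + 1*(2)*conj(1) + 1*(2)*conj(1) + 1*(2)*conj(1)]
      = (1/4)[(2) + (2) + (2) + (2)] = 8/4 = 2
  <chi_rho, chi_2> = (1/4)[1*(2)*conj(1) + 1*(2)*conj(1) + 1*(2)*conj(-1) + 1*(2)*conj(-1)]
      = (1/4)[(2) + (2) + (-2) + (-2)] = 0/4 = 0
  <chi_rho, chi_3> = (1/4)[1*(2)*conj(1) + 1*(2)*conj(-1) + 1*(2)*conj(1) + 1*(2)*conj(-1)]
      = (1/4)[(2) + (-2) + (2) + (-2)] = 0/4 = 0
  <chi_rho, chi_4> = (1/4)[1*(2)*conj(1) + 1*(2)*conj(-1) + 1*(2)*conj(-1) + 1*(2)*conj(1)]
      = (1/4)[(2) + (-2) + (-2) + (2)] = 0/4 = 0
Dimension check: dim(rho) = sum (mult * dim) = 2*1 + 0*1 + 0*1 + 0*1 = 2 = chi_rho(e) = 2.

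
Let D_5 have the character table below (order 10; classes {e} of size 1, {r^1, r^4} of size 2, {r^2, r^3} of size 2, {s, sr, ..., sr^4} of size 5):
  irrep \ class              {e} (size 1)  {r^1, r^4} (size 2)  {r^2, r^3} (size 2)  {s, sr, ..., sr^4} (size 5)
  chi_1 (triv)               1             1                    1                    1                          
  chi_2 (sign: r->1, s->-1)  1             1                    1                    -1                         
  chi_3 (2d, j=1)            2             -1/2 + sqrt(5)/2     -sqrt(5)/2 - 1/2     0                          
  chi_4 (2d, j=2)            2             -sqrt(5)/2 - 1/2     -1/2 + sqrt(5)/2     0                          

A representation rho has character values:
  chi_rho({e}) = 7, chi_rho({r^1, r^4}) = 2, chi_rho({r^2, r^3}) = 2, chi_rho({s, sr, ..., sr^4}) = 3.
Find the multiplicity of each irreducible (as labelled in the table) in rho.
Multiplicities: chi_1: 3, chi_2: 0, chi_3: 1, chi_4: 1.

Reasoning: Use <chi_rho, chi> = (1/|G|) sum_C |C| * chi_rho(C) * conj(chi(C)) with |G| = 10 for each irreducible chi in the table:
  <chi_rho, chi_1> = (1/10)[1*(7)*conj(1) + 2*(2)*conj(1) + 2*(2)*conj(1) + 5*(3)*conj(1)]
      = (1/10)[(7) + (4) + (4) + (15)] = 30/10 = 3
  <chi_rho, chi_2> = (1/10)[1*(7)*conj(1) + 2*(2)*conj(1) + 2*(2)*conj(1) + 5*(3)*conj(-1)]
      = (1/10)[(7) + (4) + (4) + (-15)] = 0/10 = 0
  <chi_rho, chi_3> = (1/10)[1*(7)*conj(2) + 2*(2)*conj(-1/2 + sqrt(5)/2) + 2*(2)*conj(-sqrt(5)/2 - 1/2) + 5*(3)*conj(0)]
      = (1/10)[(14) + (-2 + 2*sqrt(5)) + (-2*sqrt(5) - 2) + (0)] = 10/10 = 1
  <chi_rho, chi_4> = (1/10)[1*(7)*conj(2) + 2*(2)*conj(-sqrt(5)/2 - 1/2) + 2*(2)*conj(-1/2 + sqrt(5)/2) + 5*(3)*conj(0)]
      = (1/10)[(14) + (-2*sqrt(5) - 2) + (-2 + 2*sqrt(5)) + (0)] = 10/10 = 1
Dimension check: dim(rho) = sum (mult * dim) = 3*1 + 0*1 + 1*2 + 1*2 = 7 = chi_rho(e) = 7.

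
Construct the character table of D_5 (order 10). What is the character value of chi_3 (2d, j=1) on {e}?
Conjugacy classes: {e} of size 1, {r^1, r^4} of size 2, {r^2, r^3} of size 2, {s, sr, ..., sr^4} of size 5.
Character table:
  irrep \ class              {e} (size 1)  {r^1, r^4} (size 2)  {r^2, r^3} (size 2)  {s, sr, ..., sr^4} (size 5)
  chi_1 (triv)               1             1                    1                    1                          
  chi_2 (sign: r->1, s->-1)  1             1                    1                    -1                         
  chi_3 (2d, j=1)            2             -1/2 + sqrt(5)/2     -sqrt(5)/2 - 1/2     0                          
  chi_4 (2d, j=2)            2             -sqrt(5)/2 - 1/2     -1/2 + sqrt(5)/2     0                          

Spot check: chi_3 (2d, j=1) on {e} = 2.

Why: D_5 has order 2*5 = 10 with 4 conjugacy classes, hence 4 irreducibles. Sum of squared dims 1 + 1 + 4 + 4 = 10 = |G|. Linear characters come from the abelianisation; the 2-dimensional irreps have character r^k -> 2*cos(2*pi*j*k/5), reflections -> 0.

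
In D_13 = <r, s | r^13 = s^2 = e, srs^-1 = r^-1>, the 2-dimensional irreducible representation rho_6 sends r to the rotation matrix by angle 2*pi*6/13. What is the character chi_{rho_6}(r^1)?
chi_{rho_6}(r^1) = 2*cos(2*pi*6*1/13) = -2*cos(pi/13)

Reasoning: rho_6(r^1) is rotation by angle 2*pi*6*1/13, whose trace is 2*cos(2*pi*6*1/13) = -2*cos(pi/13).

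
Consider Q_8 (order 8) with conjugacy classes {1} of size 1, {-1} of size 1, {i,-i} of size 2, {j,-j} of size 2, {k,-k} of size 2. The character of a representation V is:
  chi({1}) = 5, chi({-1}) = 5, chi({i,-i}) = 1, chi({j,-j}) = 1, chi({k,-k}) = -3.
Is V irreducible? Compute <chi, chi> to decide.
Not irreducible (reducible): <chi, chi> = 9 > 1.

Working: <chi, chi> = (1/|G|) sum_C |C| * |chi(C)|^2 = (1/8)[1*|5|^2 + 1*|5|^2 + 2*|1|^2 + 2*|1|^2 + 2*|-3|^2]
  = (1/8)[(25) + (25) + (2) + (2) + (18)] = 72/8 = 9.
A character is irreducible iff <chi, chi> = 1, so this representation is reducible.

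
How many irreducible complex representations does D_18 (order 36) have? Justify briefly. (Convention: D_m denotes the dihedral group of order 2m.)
12

Derivation: The number of irreducible complex representations of a finite group equals its number of conjugacy classes. D_18 has 12 conjugacy classes (n/2 + 3 for n even), so D_18 (order 36) has exactly 12 irreducible complex representations.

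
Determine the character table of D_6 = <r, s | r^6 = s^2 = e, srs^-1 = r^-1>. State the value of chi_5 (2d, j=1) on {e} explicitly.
Conjugacy classes: {e} of size 1, {r^3} of size 1, {r^1, r^5} of size 2, {r^2, r^4} of size 2, {s, sr^2, ...} of size 3, {sr, sr^3, ...} of size 3.
Character table:
  irrep \ class              {e} (size 1)  {r^3} (size 1)  {r^1, r^5} (size 2)  {r^2, r^4} (size 2)  {s, sr^2, ...} (size 3)  {sr, sr^3, ...} (size 3)
  chi_1 (triv)               1             1               1                    1                    1                        1                       
  chi_2 (sign: r->1, s->-1)  1             1               1                    1                    -1                       -1                      
  chi_3 (r->-1, s->1)        1             -1              -1                   1                    1                        -1                      
  chi_4 (r->-1, s->-1)       1             -1              -1                   1                    -1                       1                       
  chi_5 (2d, j=1)            2             -2              1                    -1                   0                        0                       
  chi_6 (2d, j=2)            2             2               -1                   -1                   0                        0                       

Spot check: chi_5 (2d, j=1) on {e} = 2.

Working: D_6 has order 2*6 = 12 with 6 conjugacy classes, hence 6 irreducibles. Sum of squared dims 1 + 1 + 1 + 1 + 4 + 4 = 12 = |G|. Linear characters come from the abelianisation; the 2-dimensional irreps have character r^k -> 2*cos(2*pi*j*k/6), reflections -> 0.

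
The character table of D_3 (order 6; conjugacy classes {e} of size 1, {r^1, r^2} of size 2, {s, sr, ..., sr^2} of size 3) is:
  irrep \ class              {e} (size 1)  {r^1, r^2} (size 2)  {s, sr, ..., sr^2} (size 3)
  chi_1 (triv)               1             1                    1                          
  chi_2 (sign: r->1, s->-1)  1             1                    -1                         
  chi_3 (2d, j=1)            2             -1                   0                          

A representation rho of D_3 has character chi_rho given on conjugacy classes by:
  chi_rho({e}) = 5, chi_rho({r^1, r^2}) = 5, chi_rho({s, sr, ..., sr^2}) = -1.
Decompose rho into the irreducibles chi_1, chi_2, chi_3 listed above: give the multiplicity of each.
Multiplicities: chi_1: 2, chi_2: 3, chi_3: 0.

Explanation: Use <chi_rho, chi> = (1/|G|) sum_C |C| * chi_rho(C) * conj(chi(C)) with |G| = 6 for each irreducible chi in the table:
  <chi_rho, chi_1> = (1/6)[1*(5)*conj(1) + 2*(5)*conj(1) + 3*(-1)*conj(1)]
      = (1/6)[(5) + (10) + (-3)] = 12/6 = 2
  <chi_rho, chi_2> = (1/6)[1*(5)*conj(1) + 2*(5)*conj(1) + 3*(-1)*conj(-1)]
      = (1/6)[(5) + (10) + (3)] = 18/6 = 3
  <chi_rho, chi_3> = (1/6)[1*(5)*conj(2) + 2*(5)*conj(-1) + 3*(-1)*conj(0)]
      = (1/6)[(10) + (-10) + (0)] = 0/6 = 0
Dimension check: dim(rho) = sum (mult * dim) = 2*1 + 3*1 + 0*2 = 5 = chi_rho(e) = 5.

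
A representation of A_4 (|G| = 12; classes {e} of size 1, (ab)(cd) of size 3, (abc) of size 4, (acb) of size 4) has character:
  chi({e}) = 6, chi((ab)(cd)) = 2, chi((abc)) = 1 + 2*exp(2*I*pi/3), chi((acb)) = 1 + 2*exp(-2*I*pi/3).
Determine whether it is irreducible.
Not irreducible (reducible): <chi, chi> = 6 > 1.

Derivation: <chi, chi> = (1/|G|) sum_C |C| * |chi(C)|^2 = (1/12)[1*|6|^2 + 3*|2|^2 + 4*|1 + 2*exp(2*I*pi/3)|^2 + 4*|1 + 2*exp(-2*I*pi/3)|^2]
  = (1/12)[(36) + (12) + (12) + (12)] = 72/12 = 6.
(Exp terms are combined using exp(i*s)*conj(exp(i*t)) = exp(i*(s-t)), and sums of them are collapsed using the identity that for every m > 1 the m distinct m-th roots of unity sum to 0, e.g. 1 + exp(2*I*pi/3) + exp(-2*I*pi/3) = 0.)
A character is irreducible iff <chi, chi> = 1, so this representation is reducible.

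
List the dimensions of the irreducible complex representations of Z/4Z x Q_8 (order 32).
Dimensions: 1, 1, 1, 1, 1, 1, 1, 1, 1, 1, 1, 1, 1, 1, 1, 1, 2, 2, 2, 2

Derivation: There are 20 irreducibles (= number of conjugacy classes). Their dimensions d_i satisfy sum d_i^2 = |G| = 32: 1 + 1 + 1 + 1 + 1 + 1 + 1 + 1 + 1 + 1 + 1 + 1 + 1 + 1 + 1 + 1 + 4 + 4 + 4 + 4 = 32. (For the product with Z/4Z: each of the 4 1-dim characters of Z/4Z tensors with each irrep of Q_8, giving 4 copies of each Q_8-dimension.)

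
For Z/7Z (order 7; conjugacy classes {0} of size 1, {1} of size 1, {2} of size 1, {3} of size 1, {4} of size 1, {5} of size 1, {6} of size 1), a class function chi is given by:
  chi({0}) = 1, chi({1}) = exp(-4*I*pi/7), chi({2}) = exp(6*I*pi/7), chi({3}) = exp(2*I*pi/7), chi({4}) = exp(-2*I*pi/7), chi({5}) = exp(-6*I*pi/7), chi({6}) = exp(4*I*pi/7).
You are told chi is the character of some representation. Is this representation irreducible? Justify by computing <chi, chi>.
Irreducible: <chi, chi> = 1.

Argument: <chi, chi> = (1/|G|) sum_C |C| * |chi(C)|^2 = (1/7)[1*|1|^2 + 1*|exp(-4*I*pi/7)|^2 + 1*|exp(6*I*pi/7)|^2 + 1*|exp(2*I*pi/7)|^2 + 1*|exp(-2*I*pi/7)|^2 + 1*|exp(-6*I*pi/7)|^2 + 1*|exp(4*I*pi/7)|^2]
  = (1/7)[(1) + (1) + (1) + (1) + (1) + (1) + (1)] = 7/7 = 1.
(Exp terms are combined using exp(i*s)*conj(exp(i*t)) = exp(i*(s-t)), and sums of them are collapsed using the identity that for every m > 1 the m distinct m-th roots of unity sum to 0, e.g. 1 + exp(2*I*pi/3) + exp(-2*I*pi/3) = 0.)
A character is irreducible iff <chi, chi> = 1, so this representation is irreducible.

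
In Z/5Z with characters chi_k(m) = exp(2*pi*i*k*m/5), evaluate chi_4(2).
chi_4(2) = zeta_5^8 = exp(-4*I*pi/5)

Proof sketch: chi_4(2) = zeta_5^(4*2) = zeta_5^8. Since zeta_5^5 = 1, this equals zeta_5^3 = exp(2*pi*i*3/5) = exp(-4*I*pi/5).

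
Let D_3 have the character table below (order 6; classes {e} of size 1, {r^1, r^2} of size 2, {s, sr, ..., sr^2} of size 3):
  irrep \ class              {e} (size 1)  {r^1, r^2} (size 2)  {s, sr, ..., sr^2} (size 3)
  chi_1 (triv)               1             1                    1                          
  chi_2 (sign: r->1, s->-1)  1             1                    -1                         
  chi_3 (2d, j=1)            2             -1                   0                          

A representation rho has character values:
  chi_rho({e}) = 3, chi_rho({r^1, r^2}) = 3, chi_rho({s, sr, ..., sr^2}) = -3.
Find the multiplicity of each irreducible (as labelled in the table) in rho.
Multiplicities: chi_1: 0, chi_2: 3, chi_3: 0.

Use <chi_rho, chi> = (1/|G|) sum_C |C| * chi_rho(C) * conj(chi(C)) with |G| = 6 for each irreducible chi in the table:
  <chi_rho, chi_1> = (1/6)[1*(3)*conj(1) + 2*(3)*conj(1) + 3*(-3)*conj(1)]
      = (1/6)[(3) + (6) + (-9)] = 0/6 = 0
  <chi_rho, chi_2> = (1/6)[1*(3)*conj(1) + 2*(3)*conj(1) + 3*(-3)*conj(-1)]
      = (1/6)[(3) + (6) + (9)] = 18/6 = 3
  <chi_rho, chi_3> = (1/6)[1*(3)*conj(2) + 2*(3)*conj(-1) + 3*(-3)*conj(0)]
      = (1/6)[(6) + (-6) + (0)] = 0/6 = 0
Dimension check: dim(rho) = sum (mult * dim) = 0*1 + 3*1 + 0*2 = 3 = chi_rho(e) = 3.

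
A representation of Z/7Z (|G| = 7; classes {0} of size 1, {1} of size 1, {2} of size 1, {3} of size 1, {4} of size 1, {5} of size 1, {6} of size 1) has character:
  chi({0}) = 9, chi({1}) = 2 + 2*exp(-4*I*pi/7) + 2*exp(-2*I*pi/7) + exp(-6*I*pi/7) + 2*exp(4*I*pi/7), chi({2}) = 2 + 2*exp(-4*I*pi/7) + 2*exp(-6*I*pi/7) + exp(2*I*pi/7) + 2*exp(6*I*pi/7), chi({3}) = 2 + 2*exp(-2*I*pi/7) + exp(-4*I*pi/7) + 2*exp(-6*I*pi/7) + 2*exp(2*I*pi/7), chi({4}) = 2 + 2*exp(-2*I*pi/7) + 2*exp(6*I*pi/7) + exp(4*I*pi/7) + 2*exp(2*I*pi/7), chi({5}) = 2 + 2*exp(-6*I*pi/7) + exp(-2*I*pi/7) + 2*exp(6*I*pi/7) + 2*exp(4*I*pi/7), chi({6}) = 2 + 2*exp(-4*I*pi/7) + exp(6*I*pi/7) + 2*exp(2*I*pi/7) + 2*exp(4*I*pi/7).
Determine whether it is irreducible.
Not irreducible (reducible): <chi, chi> = 17 > 1.

Argument: <chi, chi> = (1/|G|) sum_C |C| * |chi(C)|^2 = (1/7)[1*|9|^2 + 1*|2 + 2*exp(-4*I*pi/7) + 2*exp(-2*I*pi/7) + exp(-6*I*pi/7) + 2*exp(4*I*pi/7)|^2 + 1*|2 + 2*exp(-4*I*pi/7) + 2*exp(-6*I*pi/7) + exp(2*I*pi/7) + 2*exp(6*I*pi/7)|^2 + 1*|2 + 2*exp(-2*I*pi/7) + exp(-4*I*pi/7) + 2*exp(-6*I*pi/7) + 2*exp(2*I*pi/7)|^2 + 1*|2 + 2*exp(-2*I*pi/7) + 2*exp(6*I*pi/7) + exp(4*I*pi/7) + 2*exp(2*I*pi/7)|^2 + 1*|2 + 2*exp(-6*I*pi/7) + exp(-2*I*pi/7) + 2*exp(6*I*pi/7) + 2*exp(4*I*pi/7)|^2 + 1*|2 + 2*exp(-4*I*pi/7) + exp(6*I*pi/7) + 2*exp(2*I*pi/7) + 2*exp(4*I*pi/7)|^2]
  = (1/7)[(81) + (17 + 12*exp(-4*I*pi/7) + 10*exp(-2*I*pi/7) + 10*exp(-6*I*pi/7) + 10*exp(6*I*pi/7) + 10*exp(2*I*pi/7) + 12*exp(4*I*pi/7)) + (17 + 10*exp(-4*I*pi/7) + 10*exp(-2*I*pi/7) + 12*exp(-6*I*pi/7) + 12*exp(6*I*pi/7) + 10*exp(2*I*pi/7) + 10*exp(4*I*pi/7)) + (17 + 10*exp(-4*I*pi/7) + 12*exp(-2*I*pi/7) + 10*exp(-6*I*pi/7) + 10*exp(6*I*pi/7) + 12*exp(2*I*pi/7) + 10*exp(4*I*pi/7)) + (17 + 10*exp(-4*I*pi/7) + 12*exp(-2*I*pi/7) + 10*exp(-6*I*pi/7) + 10*exp(6*I*pi/7) + 12*exp(2*I*pi/7) + 10*exp(4*I*pi/7)) + (17 + 10*exp(-4*I*pi/7) + 10*exp(-2*I*pi/7) + 12*exp(-6*I*pi/7) + 12*exp(6*I*pi/7) + 10*exp(2*I*pi/7) + 10*exp(4*I*pi/7)) + (17 + 12*exp(-4*I*pi/7) + 10*exp(-2*I*pi/7) + 10*exp(-6*I*pi/7) + 10*exp(6*I*pi/7) + 10*exp(2*I*pi/7) + 12*exp(4*I*pi/7))] = 119/7 = 17.
(Exp terms are combined using exp(i*s)*conj(exp(i*t)) = exp(i*(s-t)), and sums of them are collapsed using the identity that for every m > 1 the m distinct m-th roots of unity sum to 0, e.g. 1 + exp(2*I*pi/3) + exp(-2*I*pi/3) = 0.)
A character is irreducible iff <chi, chi> = 1, so this representation is reducible.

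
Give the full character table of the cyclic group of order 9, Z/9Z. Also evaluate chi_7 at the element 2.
Character table of Z/9Z (irreps indexed chi_0,...,chi_8 with chi_k(m) = zeta_9^(k*m), zeta_9 = exp(2*pi*i/9)):
  irrep \ class  {0} (size 1)  {1} (size 1)    {2} (size 1)    {3} (size 1)    {4} (size 1)    {5} (size 1)    {6} (size 1)    {7} (size 1)    {8} (size 1)  
  chi_0          1             1               1               1               1               1               1               1               1             
  chi_1          1             exp(2*I*pi/9)   exp(4*I*pi/9)   exp(2*I*pi/3)   exp(8*I*pi/9)   exp(-8*I*pi/9)  exp(-2*I*pi/3)  exp(-4*I*pi/9)  exp(-2*I*pi/9)
  chi_2          1             exp(4*I*pi/9)   exp(8*I*pi/9)   exp(-2*I*pi/3)  exp(-2*I*pi/9)  exp(2*I*pi/9)   exp(2*I*pi/3)   exp(-8*I*pi/9)  exp(-4*I*pi/9)
  chi_3          1             exp(2*I*pi/3)   exp(-2*I*pi/3)  1               exp(2*I*pi/3)   exp(-2*I*pi/3)  1               exp(2*I*pi/3)   exp(-2*I*pi/3)
  chi_4          1             exp(8*I*pi/9)   exp(-2*I*pi/9)  exp(2*I*pi/3)   exp(-4*I*pi/9)  exp(4*I*pi/9)   exp(-2*I*pi/3)  exp(2*I*pi/9)   exp(-8*I*pi/9)
  chi_5          1             exp(-8*I*pi/9)  exp(2*I*pi/9)   exp(-2*I*pi/3)  exp(4*I*pi/9)   exp(-4*I*pi/9)  exp(2*I*pi/3)   exp(-2*I*pi/9)  exp(8*I*pi/9) 
  chi_6          1             exp(-2*I*pi/3)  exp(2*I*pi/3)   1               exp(-2*I*pi/3)  exp(2*I*pi/3)   1               exp(-2*I*pi/3)  exp(2*I*pi/3) 
  chi_7          1             exp(-4*I*pi/9)  exp(-8*I*pi/9)  exp(2*I*pi/3)   exp(2*I*pi/9)   exp(-2*I*pi/9)  exp(-2*I*pi/3)  exp(8*I*pi/9)   exp(4*I*pi/9) 
  chi_8          1             exp(-2*I*pi/9)  exp(-4*I*pi/9)  exp(-2*I*pi/3)  exp(-8*I*pi/9)  exp(8*I*pi/9)   exp(2*I*pi/3)   exp(4*I*pi/9)   exp(2*I*pi/9) 

Spot check: chi_7(2) = zeta_9^(7*2) = zeta_9^14 = exp(-8*I*pi/9).

Z/9Z is abelian, so all 9 irreducible complex representations are 1-dimensional. They are given by chi_k(m) = zeta_9^(k*m) for k = 0,...,8. Row orthogonality: sum_m chi_k(m) conj(chi_l(m)) = 9 * [k = l].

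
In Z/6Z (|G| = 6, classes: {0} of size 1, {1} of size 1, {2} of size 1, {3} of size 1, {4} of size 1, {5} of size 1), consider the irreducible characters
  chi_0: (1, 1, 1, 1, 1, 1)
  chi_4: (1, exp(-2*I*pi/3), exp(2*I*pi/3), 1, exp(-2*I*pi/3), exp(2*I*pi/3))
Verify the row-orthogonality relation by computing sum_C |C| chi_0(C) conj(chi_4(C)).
Sum = 0; so <chi_0, chi_4> = 0 (distinct irreducibles are orthogonal).

Working: Compute term by term over conjugacy classes (|C| * chi_0(C) * conj(chi_4(C))):
  1*(1)*conj(1) + 1*(1)*conj(exp(-2*I*pi/3)) + 1*(1)*conj(exp(2*I*pi/3)) + 1*(1)*conj(1) + 1*(1)*conj(exp(-2*I*pi/3)) + 1*(1)*conj(exp(2*I*pi/3))
  = (1) + (exp(2*I*pi/3)) + (exp(-2*I*pi/3)) + (1) + (exp(2*I*pi/3)) + (exp(-2*I*pi/3))
  = 0.
(Exp terms are combined using exp(i*s)*conj(exp(i*t)) = exp(i*(s-t)), and sums of them are collapsed using the identity that for every m > 1 the m distinct m-th roots of unity sum to 0, e.g. 1 + exp(2*I*pi/3) + exp(-2*I*pi/3) = 0.)
Dividing by |G| = 6 gives 0/6 = 0, matching the row-orthogonality relation <chi_0, chi_4> = [chi_0 = chi_4].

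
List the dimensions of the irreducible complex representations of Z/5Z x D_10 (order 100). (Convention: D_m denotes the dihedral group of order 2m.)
Dimensions: 1, 1, 1, 1, 1, 1, 1, 1, 1, 1, 1, 1, 1, 1, 1, 1, 1, 1, 1, 1, 2, 2, 2, 2, 2, 2, 2, 2, 2, 2, 2, 2, 2, 2, 2, 2, 2, 2, 2, 2

Explanation: There are 40 irreducibles (= number of conjugacy classes). Their dimensions d_i satisfy sum d_i^2 = |G| = 100: 1 + 1 + 1 + 1 + 1 + 1 + 1 + 1 + 1 + 1 + 1 + 1 + 1 + 1 + 1 + 1 + 1 + 1 + 1 + 1 + 4 + 4 + 4 + 4 + 4 + 4 + 4 + 4 + 4 + 4 + 4 + 4 + 4 + 4 + 4 + 4 + 4 + 4 + 4 + 4 = 100. (For the product with Z/5Z: each of the 5 1-dim characters of Z/5Z tensors with each irrep of D_10, giving 5 copies of each D_10-dimension.)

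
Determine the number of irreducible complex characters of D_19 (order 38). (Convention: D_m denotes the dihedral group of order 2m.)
11

Reasoning: The number of irreducible complex representations of a finite group equals its number of conjugacy classes. D_19 has 11 conjugacy classes ((n+3)/2 for n odd), so D_19 (order 38) has exactly 11 irreducible complex representations.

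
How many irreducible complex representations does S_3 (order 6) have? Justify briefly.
3

Argument: The number of irreducible complex representations of a finite group equals its number of conjugacy classes. Conjugacy classes in S_3 correspond to cycle types, i.e. partitions of 3; there are p(3) = 3 of them, so S_3 (order 6) has exactly 3 irreducible complex representations.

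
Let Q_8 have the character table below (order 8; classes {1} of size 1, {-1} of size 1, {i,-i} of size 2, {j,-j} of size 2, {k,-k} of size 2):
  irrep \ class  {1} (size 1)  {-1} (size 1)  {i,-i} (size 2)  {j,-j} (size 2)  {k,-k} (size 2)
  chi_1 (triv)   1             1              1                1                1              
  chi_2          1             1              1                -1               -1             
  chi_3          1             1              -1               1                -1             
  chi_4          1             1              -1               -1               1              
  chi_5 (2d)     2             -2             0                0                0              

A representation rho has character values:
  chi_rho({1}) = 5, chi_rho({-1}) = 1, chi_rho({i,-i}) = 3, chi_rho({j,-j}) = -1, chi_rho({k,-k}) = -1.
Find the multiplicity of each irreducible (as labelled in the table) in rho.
Multiplicities: chi_1: 1, chi_2: 2, chi_3: 0, chi_4: 0, chi_5: 1.

Derivation: Use <chi_rho, chi> = (1/|G|) sum_C |C| * chi_rho(C) * conj(chi(C)) with |G| = 8 for each irreducible chi in the table:
  <chi_rho, chi_1> = (1/8)[1*(5)*conj(1) + 1*(1)*conj(1) + 2*(3)*conj(1) + 2*(-1)*conj(1) + 2*(-1)*conj(1)]
      = (1/8)[(5) + (1) + (6) + (-2) + (-2)] = 8/8 = 1
  <chi_rho, chi_2> = (1/8)[1*(5)*conj(1) + 1*(1)*conj(1) + 2*(3)*conj(1) + 2*(-1)*conj(-1) + 2*(-1)*conj(-1)]
      = (1/8)[(5) + (1) + (6) + (2) + (2)] = 16/8 = 2
  <chi_rho, chi_3> = (1/8)[1*(5)*conj(1) + 1*(1)*conj(1) + 2*(3)*conj(-1) + 2*(-1)*conj(1) + 2*(-1)*conj(-1)]
      = (1/8)[(5) + (1) + (-6) + (-2) + (2)] = 0/8 = 0
  <chi_rho, chi_4> = (1/8)[1*(5)*conj(1) + 1*(1)*conj(1) + 2*(3)*conj(-1) + 2*(-1)*conj(-1) + 2*(-1)*conj(1)]
      = (1/8)[(5) + (1) + (-6) + (2) + (-2)] = 0/8 = 0
  <chi_rho, chi_5> = (1/8)[1*(5)*conj(2) + 1*(1)*conj(-2) + 2*(3)*conj(0) + 2*(-1)*conj(0) + 2*(-1)*conj(0)]
      = (1/8)[(10) + (-2) + (0) + (0) + (0)] = 8/8 = 1
Dimension check: dim(rho) = sum (mult * dim) = 1*1 + 2*1 + 0*1 + 0*1 + 1*2 = 5 = chi_rho(e) = 5.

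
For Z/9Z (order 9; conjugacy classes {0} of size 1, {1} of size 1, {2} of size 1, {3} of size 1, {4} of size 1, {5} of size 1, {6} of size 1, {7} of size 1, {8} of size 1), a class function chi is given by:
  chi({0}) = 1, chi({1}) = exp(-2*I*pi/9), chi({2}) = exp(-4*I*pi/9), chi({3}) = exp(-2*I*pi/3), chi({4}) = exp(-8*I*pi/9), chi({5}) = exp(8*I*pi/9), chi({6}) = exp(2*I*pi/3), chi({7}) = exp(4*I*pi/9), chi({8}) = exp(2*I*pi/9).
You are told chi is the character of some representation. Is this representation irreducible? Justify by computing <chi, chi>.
Irreducible: <chi, chi> = 1.

Derivation: <chi, chi> = (1/|G|) sum_C |C| * |chi(C)|^2 = (1/9)[1*|1|^2 + 1*|exp(-2*I*pi/9)|^2 + 1*|exp(-4*I*pi/9)|^2 + 1*|exp(-2*I*pi/3)|^2 + 1*|exp(-8*I*pi/9)|^2 + 1*|exp(8*I*pi/9)|^2 + 1*|exp(2*I*pi/3)|^2 + 1*|exp(4*I*pi/9)|^2 + 1*|exp(2*I*pi/9)|^2]
  = (1/9)[(1) + (1) + (1) + (1) + (1) + (1) + (1) + (1) + (1)] = 9/9 = 1.
(Exp terms are combined using exp(i*s)*conj(exp(i*t)) = exp(i*(s-t)), and sums of them are collapsed using the identity that for every m > 1 the m distinct m-th roots of unity sum to 0, e.g. 1 + exp(2*I*pi/3) + exp(-2*I*pi/3) = 0.)
A character is irreducible iff <chi, chi> = 1, so this representation is irreducible.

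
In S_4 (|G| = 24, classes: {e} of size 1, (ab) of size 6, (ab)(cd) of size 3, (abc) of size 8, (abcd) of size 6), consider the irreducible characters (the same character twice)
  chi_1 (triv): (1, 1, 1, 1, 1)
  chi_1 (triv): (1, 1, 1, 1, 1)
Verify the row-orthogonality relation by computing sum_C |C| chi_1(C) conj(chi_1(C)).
Sum = 24 = |G| = 24; so <chi_1, chi_1> = 1 (norm-1 confirms irreducibility).

Argument: Compute term by term over conjugacy classes (|C| * chi_1(C) * conj(chi_1(C))):
  1*(1)*conj(1) + 6*(1)*conj(1) + 3*(1)*conj(1) + 8*(1)*conj(1) + 6*(1)*conj(1)
  = (1) + (6) + (3) + (8) + (6)
  = 24.
Dividing by |G| = 24 gives 24/24 = 1, matching the row-orthogonality relation <chi_1, chi_1> = [chi_1 = chi_1].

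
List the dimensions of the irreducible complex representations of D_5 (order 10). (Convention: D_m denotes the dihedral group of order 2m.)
Dimensions: 1, 1, 2, 2

There are 4 irreducibles (= number of conjugacy classes). Their dimensions d_i satisfy sum d_i^2 = |G| = 10: 1 + 1 + 4 + 4 = 10.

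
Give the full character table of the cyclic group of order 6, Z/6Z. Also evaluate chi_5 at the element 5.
Character table of Z/6Z (irreps indexed chi_0,...,chi_5 with chi_k(m) = zeta_6^(k*m), zeta_6 = exp(2*pi*i/6)):
  irrep \ class  {0} (size 1)  {1} (size 1)    {2} (size 1)    {3} (size 1)  {4} (size 1)    {5} (size 1)  
  chi_0          1             1               1               1             1               1             
  chi_1          1             exp(I*pi/3)     exp(2*I*pi/3)   -1            exp(-2*I*pi/3)  exp(-I*pi/3)  
  chi_2          1             exp(2*I*pi/3)   exp(-2*I*pi/3)  1             exp(2*I*pi/3)   exp(-2*I*pi/3)
  chi_3          1             -1              1               -1            1               -1            
  chi_4          1             exp(-2*I*pi/3)  exp(2*I*pi/3)   1             exp(-2*I*pi/3)  exp(2*I*pi/3) 
  chi_5          1             exp(-I*pi/3)    exp(-2*I*pi/3)  -1            exp(2*I*pi/3)   exp(I*pi/3)   

Spot check: chi_5(5) = zeta_6^(5*5) = zeta_6^25 = exp(I*pi/3).

Working: Z/6Z is abelian, so all 6 irreducible complex representations are 1-dimensional. They are given by chi_k(m) = zeta_6^(k*m) for k = 0,...,5. Row orthogonality: sum_m chi_k(m) conj(chi_l(m)) = 6 * [k = l].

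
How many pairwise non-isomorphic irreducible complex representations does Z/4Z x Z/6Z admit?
24

Derivation: The number of irreducible complex representations of a finite group equals its number of conjugacy classes. Z/4Z x Z/6Z is abelian of order 24, so every element is its own conjugacy class: 24 classes, so Z/4Z x Z/6Z (order 24) has exactly 24 irreducible complex representations.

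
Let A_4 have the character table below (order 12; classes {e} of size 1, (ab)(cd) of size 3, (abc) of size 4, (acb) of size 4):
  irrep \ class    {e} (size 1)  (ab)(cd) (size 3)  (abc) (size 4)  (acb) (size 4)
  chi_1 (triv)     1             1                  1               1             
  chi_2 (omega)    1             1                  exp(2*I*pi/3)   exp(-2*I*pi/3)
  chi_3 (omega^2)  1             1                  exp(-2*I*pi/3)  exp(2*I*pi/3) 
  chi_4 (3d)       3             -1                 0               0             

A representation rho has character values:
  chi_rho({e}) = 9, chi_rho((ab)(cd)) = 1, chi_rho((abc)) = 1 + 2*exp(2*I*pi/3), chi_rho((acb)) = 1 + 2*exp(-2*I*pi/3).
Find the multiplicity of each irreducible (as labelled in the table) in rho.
Multiplicities: chi_1: 1, chi_2: 2, chi_3: 0, chi_4: 2.

Use <chi_rho, chi> = (1/|G|) sum_C |C| * chi_rho(C) * conj(chi(C)) with |G| = 12 for each irreducible chi in the table:
  <chi_rho, chi_1> = (1/12)[1*(9)*conj(1) + 3*(1)*conj(1) + 4*(1 + 2*exp(2*I*pi/3))*conj(1) + 4*(1 + 2*exp(-2*I*pi/3))*conj(1)]
      = (1/12)[(9) + (3) + (4 + 8*exp(2*I*pi/3)) + (4 + 8*exp(-2*I*pi/3))] = 12/12 = 1
  <chi_rho, chi_2> = (1/12)[1*(9)*conj(1) + 3*(1)*conj(1) + 4*(1 + 2*exp(2*I*pi/3))*conj(exp(2*I*pi/3)) + 4*(1 + 2*exp(-2*I*pi/3))*conj(exp(-2*I*pi/3))]
      = (1/12)[(9) + (3) + (8 + 4*exp(-2*I*pi/3)) + (8 + 4*exp(2*I*pi/3))] = 24/12 = 2
  <chi_rho, chi_3> = (1/12)[1*(9)*conj(1) + 3*(1)*conj(1) + 4*(1 + 2*exp(2*I*pi/3))*conj(exp(-2*I*pi/3)) + 4*(1 + 2*exp(-2*I*pi/3))*conj(exp(2*I*pi/3))]
      = (1/12)[(9) + (3) + (8*exp(-2*I*pi/3) + 4*exp(2*I*pi/3)) + (4*exp(-2*I*pi/3) + 8*exp(2*I*pi/3))] = 0/12 = 0
  <chi_rho, chi_4> = (1/12)[1*(9)*conj(3) + 3*(1)*conj(-1) + 4*(1 + 2*exp(2*I*pi/3))*conj(0) + 4*(1 + 2*exp(-2*I*pi/3))*conj(0)]
      = (1/12)[(27) + (-3) + (0) + (0)] = 24/12 = 2
(Exp terms are combined using exp(i*s)*conj(exp(i*t)) = exp(i*(s-t)), and sums of them are collapsed using the identity that for every m > 1 the m distinct m-th roots of unity sum to 0, e.g. 1 + exp(2*I*pi/3) + exp(-2*I*pi/3) = 0.)
Dimension check: dim(rho) = sum (mult * dim) = 1*1 + 2*1 + 0*1 + 2*3 = 9 = chi_rho(e) = 9.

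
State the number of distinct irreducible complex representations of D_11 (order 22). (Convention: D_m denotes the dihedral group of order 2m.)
7

Justification: The number of irreducible complex representations of a finite group equals its number of conjugacy classes. D_11 has 7 conjugacy classes ((n+3)/2 for n odd), so D_11 (order 22) has exactly 7 irreducible complex representations.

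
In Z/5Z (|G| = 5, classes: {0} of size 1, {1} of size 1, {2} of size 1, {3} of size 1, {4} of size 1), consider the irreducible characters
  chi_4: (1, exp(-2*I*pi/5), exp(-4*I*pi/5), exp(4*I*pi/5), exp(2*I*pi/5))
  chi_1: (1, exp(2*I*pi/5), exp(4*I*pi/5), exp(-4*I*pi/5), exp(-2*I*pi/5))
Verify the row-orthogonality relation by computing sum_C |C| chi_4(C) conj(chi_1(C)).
Sum = 0; so <chi_4, chi_1> = 0 (distinct irreducibles are orthogonal).

Argument: Compute term by term over conjugacy classes (|C| * chi_4(C) * conj(chi_1(C))):
  1*(1)*conj(1) + 1*(exp(-2*I*pi/5))*conj(exp(2*I*pi/5)) + 1*(exp(-4*I*pi/5))*conj(exp(4*I*pi/5)) + 1*(exp(4*I*pi/5))*conj(exp(-4*I*pi/5)) + 1*(exp(2*I*pi/5))*conj(exp(-2*I*pi/5))
  = (1) + (exp(-4*I*pi/5)) + (exp(2*I*pi/5)) + (exp(-2*I*pi/5)) + (exp(4*I*pi/5))
  = 0.
(Exp terms are combined using exp(i*s)*conj(exp(i*t)) = exp(i*(s-t)), and sums of them are collapsed using the identity that for every m > 1 the m distinct m-th roots of unity sum to 0, e.g. 1 + exp(2*I*pi/3) + exp(-2*I*pi/3) = 0.)
Dividing by |G| = 5 gives 0/5 = 0, matching the row-orthogonality relation <chi_4, chi_1> = [chi_4 = chi_1].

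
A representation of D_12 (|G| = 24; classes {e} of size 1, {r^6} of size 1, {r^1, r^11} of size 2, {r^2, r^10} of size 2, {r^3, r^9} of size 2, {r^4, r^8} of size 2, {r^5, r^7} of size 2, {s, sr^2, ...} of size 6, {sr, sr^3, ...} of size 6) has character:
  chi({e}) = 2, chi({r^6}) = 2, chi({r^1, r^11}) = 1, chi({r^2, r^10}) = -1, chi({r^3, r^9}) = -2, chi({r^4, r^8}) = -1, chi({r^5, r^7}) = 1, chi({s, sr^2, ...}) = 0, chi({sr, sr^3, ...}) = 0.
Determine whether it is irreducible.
Irreducible: <chi, chi> = 1.

Argument: <chi, chi> = (1/|G|) sum_C |C| * |chi(C)|^2 = (1/24)[1*|2|^2 + 1*|2|^2 + 2*|1|^2 + 2*|-1|^2 + 2*|-2|^2 + 2*|-1|^2 + 2*|1|^2 + 6*|0|^2 + 6*|0|^2]
  = (1/24)[(4) + (4) + (2) + (2) + (8) + (2) + (2) + (0) + (0)] = 24/24 = 1.
A character is irreducible iff <chi, chi> = 1, so this representation is irreducible.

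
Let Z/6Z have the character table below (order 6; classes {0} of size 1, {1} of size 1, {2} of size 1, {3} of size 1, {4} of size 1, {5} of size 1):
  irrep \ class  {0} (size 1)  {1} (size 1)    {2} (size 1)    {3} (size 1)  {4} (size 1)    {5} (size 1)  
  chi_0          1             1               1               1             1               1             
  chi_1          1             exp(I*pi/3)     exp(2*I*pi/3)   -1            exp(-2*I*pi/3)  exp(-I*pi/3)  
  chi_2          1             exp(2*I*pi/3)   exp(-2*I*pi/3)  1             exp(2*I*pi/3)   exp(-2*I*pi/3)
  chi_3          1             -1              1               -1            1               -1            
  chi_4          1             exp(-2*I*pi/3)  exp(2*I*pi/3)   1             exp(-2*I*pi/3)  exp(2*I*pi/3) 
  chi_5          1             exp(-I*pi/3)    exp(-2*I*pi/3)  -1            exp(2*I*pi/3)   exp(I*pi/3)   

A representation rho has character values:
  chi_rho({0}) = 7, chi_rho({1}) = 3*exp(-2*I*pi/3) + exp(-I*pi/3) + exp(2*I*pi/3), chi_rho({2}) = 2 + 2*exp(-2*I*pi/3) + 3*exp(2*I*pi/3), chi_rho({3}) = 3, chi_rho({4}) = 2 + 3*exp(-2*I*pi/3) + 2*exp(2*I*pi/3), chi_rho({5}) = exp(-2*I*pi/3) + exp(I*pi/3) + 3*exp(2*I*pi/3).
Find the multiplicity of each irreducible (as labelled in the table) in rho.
Multiplicities: chi_0: 1, chi_1: 0, chi_2: 1, chi_3: 1, chi_4: 3, chi_5: 1.

Why: Use <chi_rho, chi> = (1/|G|) sum_C |C| * chi_rho(C) * conj(chi(C)) with |G| = 6 for each irreducible chi in the table:
  <chi_rho, chi_0> = (1/6)[1*(7)*conj(1) + 1*(3*exp(-2*I*pi/3) + exp(-I*pi/3) + exp(2*I*pi/3))*conj(1) + 1*(2 + 2*exp(-2*I*pi/3) + 3*exp(2*I*pi/3))*conj(1) + 1*(3)*conj(1) + 1*(2 + 3*exp(-2*I*pi/3) + 2*exp(2*I*pi/3))*conj(1) + 1*(exp(-2*I*pi/3) + exp(I*pi/3) + 3*exp(2*I*pi/3))*conj(1)]
      = (1/6)[(7) + (3*exp(-2*I*pi/3) + exp(-I*pi/3) + exp(2*I*pi/3)) + (2 + 2*exp(-2*I*pi/3) + 3*exp(2*I*pi/3)) + (3) + (2 + 3*exp(-2*I*pi/3) + 2*exp(2*I*pi/3)) + (exp(-2*I*pi/3) + exp(I*pi/3) + 3*exp(2*I*pi/3))] = 6/6 = 1
  <chi_rho, chi_1> = (1/6)[1*(7)*conj(1) + 1*(3*exp(-2*I*pi/3) + exp(-I*pi/3) + exp(2*I*pi/3))*conj(exp(I*pi/3)) + 1*(2 + 2*exp(-2*I*pi/3) + 3*exp(2*I*pi/3))*conj(exp(2*I*pi/3)) + 1*(3)*conj(-1) + 1*(2 + 3*exp(-2*I*pi/3) + 2*exp(2*I*pi/3))*conj(exp(-2*I*pi/3)) + 1*(exp(-2*I*pi/3) + exp(I*pi/3) + 3*exp(2*I*pi/3))*conj(exp(-I*pi/3))]
      = (1/6)[(7) + (-3) + (1) + (-3) + (1) + (-3)] = 0/6 = 0
  <chi_rho, chi_2> = (1/6)[1*(7)*conj(1) + 1*(3*exp(-2*I*pi/3) + exp(-I*pi/3) + exp(2*I*pi/3))*conj(exp(2*I*pi/3)) + 1*(2 + 2*exp(-2*I*pi/3) + 3*exp(2*I*pi/3))*conj(exp(-2*I*pi/3)) + 1*(3)*conj(1) + 1*(2 + 3*exp(-2*I*pi/3) + 2*exp(2*I*pi/3))*conj(exp(2*I*pi/3)) + 1*(exp(-2*I*pi/3) + exp(I*pi/3) + 3*exp(2*I*pi/3))*conj(exp(-2*I*pi/3))]
      = (1/6)[(7) + (3*exp(2*I*pi/3)) + (2 + 3*exp(-2*I*pi/3) + 2*exp(2*I*pi/3)) + (3) + (2 + 2*exp(-2*I*pi/3) + 3*exp(2*I*pi/3)) + (3*exp(-2*I*pi/3))] = 6/6 = 1
  <chi_rho, chi_3> = (1/6)[1*(7)*conj(1) + 1*(3*exp(-2*I*pi/3) + exp(-I*pi/3) + exp(2*I*pi/3))*conj(-1) + 1*(2 + 2*exp(-2*I*pi/3) + 3*exp(2*I*pi/3))*conj(1) + 1*(3)*conj(-1) + 1*(2 + 3*exp(-2*I*pi/3) + 2*exp(2*I*pi/3))*conj(1) + 1*(exp(-2*I*pi/3) + exp(I*pi/3) + 3*exp(2*I*pi/3))*conj(-1)]
      = (1/6)[(7) + (-exp(2*I*pi/3) - exp(-I*pi/3) - 3*exp(-2*I*pi/3)) + (2 + 2*exp(-2*I*pi/3) + 3*exp(2*I*pi/3)) + (-3) + (2 + 3*exp(-2*I*pi/3) + 2*exp(2*I*pi/3)) + (-3*exp(2*I*pi/3) - exp(I*pi/3) - exp(-2*I*pi/3))] = 6/6 = 1
  <chi_rho, chi_4> = (1/6)[1*(7)*conj(1) + 1*(3*exp(-2*I*pi/3) + exp(-I*pi/3) + exp(2*I*pi/3))*conj(exp(-2*I*pi/3)) + 1*(2 + 2*exp(-2*I*pi/3) + 3*exp(2*I*pi/3))*conj(exp(2*I*pi/3)) + 1*(3)*conj(1) + 1*(2 + 3*exp(-2*I*pi/3) + 2*exp(2*I*pi/3))*conj(exp(-2*I*pi/3)) + 1*(exp(-2*I*pi/3) + exp(I*pi/3) + 3*exp(2*I*pi/3))*conj(exp(2*I*pi/3))]
      = (1/6)[(7) + (3) + (1) + (3) + (1) + (3)] = 18/6 = 3
  <chi_rho, chi_5> = (1/6)[1*(7)*conj(1) + 1*(3*exp(-2*I*pi/3) + exp(-I*pi/3) + exp(2*I*pi/3))*conj(exp(-I*pi/3)) + 1*(2 + 2*exp(-2*I*pi/3) + 3*exp(2*I*pi/3))*conj(exp(-2*I*pi/3)) + 1*(3)*conj(-1) + 1*(2 + 3*exp(-2*I*pi/3) + 2*exp(2*I*pi/3))*conj(exp(2*I*pi/3)) + 1*(exp(-2*I*pi/3) + exp(I*pi/3) + 3*exp(2*I*pi/3))*conj(exp(I*pi/3))]
      = (1/6)[(7) + (3*exp(-I*pi/3)) + (2 + 3*exp(-2*I*pi/3) + 2*exp(2*I*pi/3)) + (-3) + (2 + 2*exp(-2*I*pi/3) + 3*exp(2*I*pi/3)) + (3*exp(I*pi/3))] = 6/6 = 1
(Exp terms are combined using exp(i*s)*conj(exp(i*t)) = exp(i*(s-t)), and sums of them are collapsed using the identity that for every m > 1 the m distinct m-th roots of unity sum to 0, e.g. 1 + exp(2*I*pi/3) + exp(-2*I*pi/3) = 0.)
Dimension check: dim(rho) = sum (mult * dim) = 1*1 + 0*1 + 1*1 + 1*1 + 3*1 + 1*1 = 7 = chi_rho(e) = 7.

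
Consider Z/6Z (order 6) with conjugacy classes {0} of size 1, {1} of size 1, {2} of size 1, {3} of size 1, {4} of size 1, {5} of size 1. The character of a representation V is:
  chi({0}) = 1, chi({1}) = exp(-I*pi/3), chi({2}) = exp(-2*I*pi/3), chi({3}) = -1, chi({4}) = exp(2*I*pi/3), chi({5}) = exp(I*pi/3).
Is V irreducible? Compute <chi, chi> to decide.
Irreducible: <chi, chi> = 1.

Working: <chi, chi> = (1/|G|) sum_C |C| * |chi(C)|^2 = (1/6)[1*|1|^2 + 1*|exp(-I*pi/3)|^2 + 1*|exp(-2*I*pi/3)|^2 + 1*|-1|^2 + 1*|exp(2*I*pi/3)|^2 + 1*|exp(I*pi/3)|^2]
  = (1/6)[(1) + (1) + (1) + (1) + (1) + (1)] = 6/6 = 1.
(Exp terms are combined using exp(i*s)*conj(exp(i*t)) = exp(i*(s-t)), and sums of them are collapsed using the identity that for every m > 1 the m distinct m-th roots of unity sum to 0, e.g. 1 + exp(2*I*pi/3) + exp(-2*I*pi/3) = 0.)
A character is irreducible iff <chi, chi> = 1, so this representation is irreducible.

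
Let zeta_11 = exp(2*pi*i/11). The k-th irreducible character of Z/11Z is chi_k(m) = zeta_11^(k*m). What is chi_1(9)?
chi_1(9) = zeta_11^9 = exp(-4*I*pi/11)

Details: chi_1(9) = zeta_11^(1*9) = zeta_11^9. Since zeta_11^11 = 1, this equals zeta_11^9 = exp(2*pi*i*9/11) = exp(-4*I*pi/11).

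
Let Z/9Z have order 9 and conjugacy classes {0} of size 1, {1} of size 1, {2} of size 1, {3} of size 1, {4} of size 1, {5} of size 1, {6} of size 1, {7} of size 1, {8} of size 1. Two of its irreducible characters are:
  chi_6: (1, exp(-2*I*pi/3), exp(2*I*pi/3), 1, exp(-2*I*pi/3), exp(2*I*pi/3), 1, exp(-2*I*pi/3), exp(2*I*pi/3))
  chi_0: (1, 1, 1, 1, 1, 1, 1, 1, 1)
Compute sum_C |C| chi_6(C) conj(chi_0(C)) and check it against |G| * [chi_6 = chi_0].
Sum = 0; so <chi_6, chi_0> = 0 (distinct irreducibles are orthogonal).

Reasoning: Compute term by term over conjugacy classes (|C| * chi_6(C) * conj(chi_0(C))):
  1*(1)*conj(1) + 1*(exp(-2*I*pi/3))*conj(1) + 1*(exp(2*I*pi/3))*conj(1) + 1*(1)*conj(1) + 1*(exp(-2*I*pi/3))*conj(1) + 1*(exp(2*I*pi/3))*conj(1) + 1*(1)*conj(1) + 1*(exp(-2*I*pi/3))*conj(1) + 1*(exp(2*I*pi/3))*conj(1)
  = (1) + (exp(-2*I*pi/3)) + (exp(2*I*pi/3)) + (1) + (exp(-2*I*pi/3)) + (exp(2*I*pi/3)) + (1) + (exp(-2*I*pi/3)) + (exp(2*I*pi/3))
  = 0.
(Exp terms are combined using exp(i*s)*conj(exp(i*t)) = exp(i*(s-t)), and sums of them are collapsed using the identity that for every m > 1 the m distinct m-th roots of unity sum to 0, e.g. 1 + exp(2*I*pi/3) + exp(-2*I*pi/3) = 0.)
Dividing by |G| = 9 gives 0/9 = 0, matching the row-orthogonality relation <chi_6, chi_0> = [chi_6 = chi_0].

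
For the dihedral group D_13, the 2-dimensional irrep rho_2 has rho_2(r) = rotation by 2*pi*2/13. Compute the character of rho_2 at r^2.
chi_{rho_2}(r^2) = 2*cos(2*pi*2*2/13) = -2*cos(5*pi/13)

Explanation: rho_2(r^2) is rotation by angle 2*pi*2*2/13, whose trace is 2*cos(2*pi*2*2/13) = -2*cos(5*pi/13).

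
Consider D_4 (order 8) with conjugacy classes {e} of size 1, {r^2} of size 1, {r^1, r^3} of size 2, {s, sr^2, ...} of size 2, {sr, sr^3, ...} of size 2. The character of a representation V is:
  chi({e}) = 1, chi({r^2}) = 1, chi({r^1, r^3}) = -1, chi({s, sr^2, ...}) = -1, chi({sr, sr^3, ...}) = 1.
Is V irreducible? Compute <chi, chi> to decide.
Irreducible: <chi, chi> = 1.

Justification: <chi, chi> = (1/|G|) sum_C |C| * |chi(C)|^2 = (1/8)[1*|1|^2 + 1*|1|^2 + 2*|-1|^2 + 2*|-1|^2 + 2*|1|^2]
  = (1/8)[(1) + (1) + (2) + (2) + (2)] = 8/8 = 1.
A character is irreducible iff <chi, chi> = 1, so this representation is irreducible.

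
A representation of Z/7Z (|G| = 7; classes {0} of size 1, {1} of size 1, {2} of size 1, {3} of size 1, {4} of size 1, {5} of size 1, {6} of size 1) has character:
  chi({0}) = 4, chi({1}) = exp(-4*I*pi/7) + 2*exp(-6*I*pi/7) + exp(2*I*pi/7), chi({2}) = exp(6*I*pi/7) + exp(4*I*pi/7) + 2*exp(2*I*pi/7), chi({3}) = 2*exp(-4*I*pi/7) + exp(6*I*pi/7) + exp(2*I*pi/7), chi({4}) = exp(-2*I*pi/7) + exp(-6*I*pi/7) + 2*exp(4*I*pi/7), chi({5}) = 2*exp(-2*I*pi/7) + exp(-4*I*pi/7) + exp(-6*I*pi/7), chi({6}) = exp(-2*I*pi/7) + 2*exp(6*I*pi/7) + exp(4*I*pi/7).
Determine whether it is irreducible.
Not irreducible (reducible): <chi, chi> = 6 > 1.

Working: <chi, chi> = (1/|G|) sum_C |C| * |chi(C)|^2 = (1/7)[1*|4|^2 + 1*|exp(-4*I*pi/7) + 2*exp(-6*I*pi/7) + exp(2*I*pi/7)|^2 + 1*|exp(6*I*pi/7) + exp(4*I*pi/7) + 2*exp(2*I*pi/7)|^2 + 1*|2*exp(-4*I*pi/7) + exp(6*I*pi/7) + exp(2*I*pi/7)|^2 + 1*|exp(-2*I*pi/7) + exp(-6*I*pi/7) + 2*exp(4*I*pi/7)|^2 + 1*|2*exp(-2*I*pi/7) + exp(-4*I*pi/7) + exp(-6*I*pi/7)|^2 + 1*|exp(-2*I*pi/7) + 2*exp(6*I*pi/7) + exp(4*I*pi/7)|^2]
  = (1/7)[(16) + (6 + 2*exp(-2*I*pi/7) + 3*exp(-6*I*pi/7) + 3*exp(6*I*pi/7) + 2*exp(2*I*pi/7)) + (6 + 3*exp(-2*I*pi/7) + 2*exp(-4*I*pi/7) + 2*exp(4*I*pi/7) + 3*exp(2*I*pi/7)) + (6 + 3*exp(-4*I*pi/7) + 2*exp(-6*I*pi/7) + 2*exp(6*I*pi/7) + 3*exp(4*I*pi/7)) + (6 + 3*exp(-4*I*pi/7) + 2*exp(-6*I*pi/7) + 2*exp(6*I*pi/7) + 3*exp(4*I*pi/7)) + (6 + 3*exp(-2*I*pi/7) + 2*exp(-4*I*pi/7) + 2*exp(4*I*pi/7) + 3*exp(2*I*pi/7)) + (6 + 2*exp(-2*I*pi/7) + 3*exp(-6*I*pi/7) + 3*exp(6*I*pi/7) + 2*exp(2*I*pi/7))] = 42/7 = 6.
(Exp terms are combined using exp(i*s)*conj(exp(i*t)) = exp(i*(s-t)), and sums of them are collapsed using the identity that for every m > 1 the m distinct m-th roots of unity sum to 0, e.g. 1 + exp(2*I*pi/3) + exp(-2*I*pi/3) = 0.)
A character is irreducible iff <chi, chi> = 1, so this representation is reducible.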